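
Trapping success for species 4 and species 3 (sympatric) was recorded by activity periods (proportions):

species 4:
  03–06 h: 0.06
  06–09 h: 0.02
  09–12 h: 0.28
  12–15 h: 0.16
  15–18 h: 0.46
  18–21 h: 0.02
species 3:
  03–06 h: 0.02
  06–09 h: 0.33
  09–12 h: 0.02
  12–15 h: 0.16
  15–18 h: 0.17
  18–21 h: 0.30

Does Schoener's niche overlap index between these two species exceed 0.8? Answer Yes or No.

Σ|p₁ᵢ − p₂ᵢ| = 0.04 + 0.31 + 0.26 + 0.00 + 0.29 + 0.28 = 1.18
D = 1 − ½ × 1.18 = 1 − 0.590 = 0.4100
D = 0.4100 < 0.8 → No.

No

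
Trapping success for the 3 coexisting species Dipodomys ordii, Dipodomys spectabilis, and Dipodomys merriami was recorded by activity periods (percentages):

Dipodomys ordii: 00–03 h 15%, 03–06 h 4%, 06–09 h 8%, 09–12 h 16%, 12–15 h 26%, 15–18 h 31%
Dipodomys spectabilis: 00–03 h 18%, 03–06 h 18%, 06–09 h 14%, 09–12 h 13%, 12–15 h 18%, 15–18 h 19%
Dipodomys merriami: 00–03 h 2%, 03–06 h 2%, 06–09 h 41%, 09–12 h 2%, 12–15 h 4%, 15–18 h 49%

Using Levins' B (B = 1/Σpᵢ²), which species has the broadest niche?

Convert percentages to proportions (divide by 100).
Σp_ordiᵢ² = 0.15² + 0.04² + 0.08² + 0.16² + 0.26² + 0.31² = 0.0225 + 0.0016 + 0.0064 + 0.0256 + 0.0676 + 0.0961 = 0.2198
B_ordi = 1 / 0.2198 = 4.5496
Σp_specᵢ² = 0.18² + 0.18² + 0.14² + 0.13² + 0.18² + 0.19² = 0.0324 + 0.0324 + 0.0196 + 0.0169 + 0.0324 + 0.0361 = 0.1698
B_spec = 1 / 0.1698 = 5.8893
Σp_merrᵢ² = 0.02² + 0.02² + 0.41² + 0.02² + 0.04² + 0.49² = 0.0004 + 0.0004 + 0.1681 + 0.0004 + 0.0016 + 0.2401 = 0.4110
B_merr = 1 / 0.4110 = 2.4331
Highest B → broadest niche (most generalist): Dipodomys spectabilis (B = 5.89).

Dipodomys spectabilis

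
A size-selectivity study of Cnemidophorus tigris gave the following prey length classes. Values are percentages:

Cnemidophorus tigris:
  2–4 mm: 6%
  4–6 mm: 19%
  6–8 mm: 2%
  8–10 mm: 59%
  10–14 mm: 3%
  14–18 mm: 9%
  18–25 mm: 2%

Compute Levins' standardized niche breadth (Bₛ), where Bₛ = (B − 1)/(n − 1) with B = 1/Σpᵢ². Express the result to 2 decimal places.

Convert percentages to proportions (divide by 100).
Σpᵢ² = 0.06² + 0.19² + 0.02² + 0.59² + 0.03² + 0.09² + 0.02² = 0.0036 + 0.0361 + 0.0004 + 0.3481 + 0.0009 + 0.0081 + 0.0004 = 0.3976
B = 1 / 0.3976 = 2.5151
Bₛ = (B − 1)/(n − 1) = (2.5151 − 1)/(7 − 1) = 1.5151/6 = 0.2525

0.25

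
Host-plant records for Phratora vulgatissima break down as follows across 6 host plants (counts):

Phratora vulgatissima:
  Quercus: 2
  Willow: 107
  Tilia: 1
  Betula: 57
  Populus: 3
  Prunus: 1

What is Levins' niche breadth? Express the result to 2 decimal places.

1.99

Proportions for Phratora vulgatissima (n=171): 2/171=0.0117, 107/171=0.6257, 1/171=0.0058, 57/171=0.3333, 3/171=0.0175, 1/171=0.0058
Σpᵢ² = 0.0117² + 0.6257² + 0.0058² + 0.3333² + 0.0175² + 0.0058² = 0.000137 + 0.391500 + 0.000034 + 0.111089 + 0.000306 + 0.000034 = 0.503100
B = 1 / 0.503100 = 1.9877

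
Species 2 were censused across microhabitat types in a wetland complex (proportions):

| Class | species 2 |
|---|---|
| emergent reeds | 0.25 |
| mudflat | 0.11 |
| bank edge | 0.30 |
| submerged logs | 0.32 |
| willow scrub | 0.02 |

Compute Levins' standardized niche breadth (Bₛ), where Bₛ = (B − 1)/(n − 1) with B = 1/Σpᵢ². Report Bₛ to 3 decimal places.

Σpᵢ² = 0.25² + 0.11² + 0.30² + 0.32² + 0.02² = 0.0625 + 0.0121 + 0.0900 + 0.1024 + 0.0004 = 0.2674
B = 1 / 0.2674 = 3.73972
Bₛ = (B − 1)/(n − 1) = (3.73972 − 1)/(5 − 1) = 2.73972/4 = 0.68493

0.685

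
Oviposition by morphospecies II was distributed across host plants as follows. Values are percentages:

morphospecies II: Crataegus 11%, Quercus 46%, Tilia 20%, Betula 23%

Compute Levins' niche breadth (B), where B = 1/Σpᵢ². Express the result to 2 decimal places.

Convert percentages to proportions (divide by 100).
Σpᵢ² = 0.11² + 0.46² + 0.20² + 0.23² = 0.0121 + 0.2116 + 0.0400 + 0.0529 = 0.3166
B = 1 / 0.3166 = 3.1586

3.16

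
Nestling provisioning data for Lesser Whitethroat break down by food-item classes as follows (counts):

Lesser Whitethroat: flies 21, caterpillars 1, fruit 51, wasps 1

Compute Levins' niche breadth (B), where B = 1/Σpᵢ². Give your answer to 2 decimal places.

Proportions for Lesser Whitethroat (n=74): 21/74=0.2838, 1/74=0.0135, 51/74=0.6892, 1/74=0.0135
Σpᵢ² = 0.2838² + 0.0135² + 0.6892² + 0.0135² = 0.080542 + 0.000182 + 0.474997 + 0.000182 = 0.555903
B = 1 / 0.555903 = 1.7989

1.80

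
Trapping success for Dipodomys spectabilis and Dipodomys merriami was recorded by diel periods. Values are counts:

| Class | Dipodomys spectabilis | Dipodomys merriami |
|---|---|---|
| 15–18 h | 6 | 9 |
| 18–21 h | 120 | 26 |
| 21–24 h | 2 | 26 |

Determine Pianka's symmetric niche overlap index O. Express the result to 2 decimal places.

Proportions for Dipodomys spectabilis (n=128): 6/128=0.0469, 120/128=0.9375, 2/128=0.0156
Proportions for Dipodomys merriami (n=61): 9/61=0.1475, 26/61=0.4262, 26/61=0.4262
Σ p₁ᵢp₂ᵢ = 0.006918 + 0.399563 + 0.006649 = 0.413130
Σp_1ᵢ² = 0.0469² + 0.9375² + 0.0156² = 0.002200 + 0.878906 + 0.000243 = 0.881349
Σp_2ᵢ² = 0.1475² + 0.4262² + 0.4262² = 0.021756 + 0.181646 + 0.181646 = 0.385048
O = 0.413130 / √(0.881349 × 0.385048) = 0.413130 / 0.5825476 = 0.7092

0.71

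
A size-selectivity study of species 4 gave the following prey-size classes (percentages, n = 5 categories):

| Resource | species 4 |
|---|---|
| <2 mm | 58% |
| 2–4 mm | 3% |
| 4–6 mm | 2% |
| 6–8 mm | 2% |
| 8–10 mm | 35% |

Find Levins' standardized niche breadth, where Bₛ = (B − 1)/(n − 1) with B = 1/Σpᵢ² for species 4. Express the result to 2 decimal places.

Convert percentages to proportions (divide by 100).
Σpᵢ² = 0.58² + 0.03² + 0.02² + 0.02² + 0.35² = 0.3364 + 0.0009 + 0.0004 + 0.0004 + 0.1225 = 0.4606
B = 1 / 0.4606 = 2.1711
Bₛ = (B − 1)/(n − 1) = (2.1711 − 1)/(5 − 1) = 1.1711/4 = 0.2928

0.29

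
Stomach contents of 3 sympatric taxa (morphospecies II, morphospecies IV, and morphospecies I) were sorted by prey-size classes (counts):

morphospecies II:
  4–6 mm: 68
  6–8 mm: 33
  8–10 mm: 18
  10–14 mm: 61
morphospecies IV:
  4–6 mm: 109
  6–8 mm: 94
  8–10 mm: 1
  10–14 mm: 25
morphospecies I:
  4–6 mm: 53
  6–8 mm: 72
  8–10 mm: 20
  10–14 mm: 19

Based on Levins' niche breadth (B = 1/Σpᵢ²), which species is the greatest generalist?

Proportions for morphospecies II (n=180): 68/180=0.3778, 33/180=0.1833, 18/180=0.1000, 61/180=0.3389
Proportions for morphospecies IV (n=229): 109/229=0.4760, 94/229=0.4105, 1/229=0.0044, 25/229=0.1092
Proportions for morphospecies I (n=164): 53/164=0.3232, 72/164=0.4390, 20/164=0.1220, 19/164=0.1159
Σp_IIᵢ² = 0.3778² + 0.1833² + 0.1000² + 0.3389² = 0.142733 + 0.033599 + 0.010000 + 0.114853 = 0.301185
B_II = 1 / 0.301185 = 3.3202
Σp_IVᵢ² = 0.4760² + 0.4105² + 0.0044² + 0.1092² = 0.226576 + 0.168510 + 0.000019 + 0.011925 = 0.407030
B_IV = 1 / 0.407030 = 2.4568
Σp_Iᵢ² = 0.3232² + 0.4390² + 0.1220² + 0.1159² = 0.104458 + 0.192721 + 0.014884 + 0.013433 = 0.325496
B_I = 1 / 0.325496 = 3.0722
Highest B → broadest niche (most generalist): morphospecies II (B = 3.32).

morphospecies II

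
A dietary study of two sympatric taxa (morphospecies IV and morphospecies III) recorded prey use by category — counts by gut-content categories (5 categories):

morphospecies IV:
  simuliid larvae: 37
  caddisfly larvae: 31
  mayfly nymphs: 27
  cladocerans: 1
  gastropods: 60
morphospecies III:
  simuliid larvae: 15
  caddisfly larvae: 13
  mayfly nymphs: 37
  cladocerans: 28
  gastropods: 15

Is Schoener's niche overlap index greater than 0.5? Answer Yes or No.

Proportions for morphospecies IV (n=156): 37/156=0.2372, 31/156=0.1987, 27/156=0.1731, 1/156=0.0064, 60/156=0.3846
Proportions for morphospecies III (n=108): 15/108=0.1389, 13/108=0.1204, 37/108=0.3426, 28/108=0.2593, 15/108=0.1389
Σ|p₁ᵢ − p₂ᵢ| = 0.0983 + 0.0783 + 0.1695 + 0.2529 + 0.2457 = 0.8447
D = 1 − ½ × 0.8447 = 1 − 0.42235 = 0.57765
D = 0.57765 > 0.5 → Yes.

Yes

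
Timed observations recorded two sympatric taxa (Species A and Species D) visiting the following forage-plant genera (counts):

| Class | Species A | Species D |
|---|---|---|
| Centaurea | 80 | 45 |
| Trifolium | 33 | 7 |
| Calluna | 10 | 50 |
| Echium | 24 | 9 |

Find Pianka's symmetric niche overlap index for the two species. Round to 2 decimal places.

Proportions for Species A (n=147): 80/147=0.5442, 33/147=0.2245, 10/147=0.0680, 24/147=0.1633
Proportions for Species D (n=111): 45/111=0.4054, 7/111=0.0631, 50/111=0.4505, 9/111=0.0811
Σ p₁ᵢp₂ᵢ = 0.220619 + 0.014166 + 0.030634 + 0.013244 = 0.278663
Σp_1ᵢ² = 0.5442² + 0.2245² + 0.0680² + 0.1633² = 0.296154 + 0.050400 + 0.004624 + 0.026667 = 0.377845
Σp_2ᵢ² = 0.4054² + 0.0631² + 0.4505² + 0.0811² = 0.164349 + 0.003982 + 0.202950 + 0.006577 = 0.377858
O = 0.278663 / √(0.377845 × 0.377858) = 0.278663 / 0.3778515 = 0.7375

0.74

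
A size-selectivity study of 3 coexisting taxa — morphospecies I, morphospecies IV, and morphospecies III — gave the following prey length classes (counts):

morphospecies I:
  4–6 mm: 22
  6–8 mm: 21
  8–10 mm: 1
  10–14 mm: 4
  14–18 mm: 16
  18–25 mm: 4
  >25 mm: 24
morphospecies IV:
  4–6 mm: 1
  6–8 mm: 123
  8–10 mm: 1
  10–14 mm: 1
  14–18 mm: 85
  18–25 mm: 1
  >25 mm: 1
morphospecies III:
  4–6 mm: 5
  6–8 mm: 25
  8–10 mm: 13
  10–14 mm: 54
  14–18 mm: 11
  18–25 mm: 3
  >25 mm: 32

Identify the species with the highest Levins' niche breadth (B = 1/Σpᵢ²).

morphospecies I

Proportions for morphospecies I (n=92): 22/92=0.2391, 21/92=0.2283, 1/92=0.0109, 4/92=0.0435, 16/92=0.1739, 4/92=0.0435, 24/92=0.2609
Proportions for morphospecies IV (n=213): 1/213=0.0047, 123/213=0.5775, 1/213=0.0047, 1/213=0.0047, 85/213=0.3991, 1/213=0.0047, 1/213=0.0047
Proportions for morphospecies III (n=143): 5/143=0.0350, 25/143=0.1748, 13/143=0.0909, 54/143=0.3776, 11/143=0.0769, 3/143=0.0210, 32/143=0.2238
Σp_Iᵢ² = 0.2391² + 0.2283² + 0.0109² + 0.0435² + 0.1739² + 0.0435² + 0.2609² = 0.057169 + 0.052121 + 0.000119 + 0.001892 + 0.030241 + 0.001892 + 0.068069 = 0.211503
B_I = 1 / 0.211503 = 4.7281
Σp_IVᵢ² = 0.0047² + 0.5775² + 0.0047² + 0.0047² + 0.3991² + 0.0047² + 0.0047² = 0.000022 + 0.333506 + 0.000022 + 0.000022 + 0.159281 + 0.000022 + 0.000022 = 0.492897
B_IV = 1 / 0.492897 = 2.0288
Σp_IIIᵢ² = 0.0350² + 0.1748² + 0.0909² + 0.3776² + 0.0769² + 0.0210² + 0.2238² = 0.001225 + 0.030555 + 0.008263 + 0.142582 + 0.005914 + 0.000441 + 0.050086 = 0.239066
B_III = 1 / 0.239066 = 4.1829
Highest B → broadest niche (most generalist): morphospecies I (B = 4.73).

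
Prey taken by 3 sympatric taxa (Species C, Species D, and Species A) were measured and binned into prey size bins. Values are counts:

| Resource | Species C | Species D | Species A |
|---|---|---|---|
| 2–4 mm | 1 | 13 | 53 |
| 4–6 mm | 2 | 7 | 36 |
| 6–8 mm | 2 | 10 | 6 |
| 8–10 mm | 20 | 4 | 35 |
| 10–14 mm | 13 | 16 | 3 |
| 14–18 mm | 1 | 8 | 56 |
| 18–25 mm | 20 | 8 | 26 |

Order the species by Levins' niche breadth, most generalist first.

Proportions for Species C (n=59): 1/59=0.0169, 2/59=0.0339, 2/59=0.0339, 20/59=0.3390, 13/59=0.2203, 1/59=0.0169, 20/59=0.3390
Proportions for Species D (n=66): 13/66=0.1970, 7/66=0.1061, 10/66=0.1515, 4/66=0.0606, 16/66=0.2424, 8/66=0.1212, 8/66=0.1212
Proportions for Species A (n=215): 53/215=0.2465, 36/215=0.1674, 6/215=0.0279, 35/215=0.1628, 3/215=0.0140, 56/215=0.2605, 26/215=0.1209
Σp_Cᵢ² = 0.0169² + 0.0339² + 0.0339² + 0.3390² + 0.2203² + 0.0169² + 0.3390² = 0.000286 + 0.001149 + 0.001149 + 0.114921 + 0.048532 + 0.000286 + 0.114921 = 0.281244
B_C = 1 / 0.281244 = 3.5556
Σp_Dᵢ² = 0.1970² + 0.1061² + 0.1515² + 0.0606² + 0.2424² + 0.1212² + 0.1212² = 0.038809 + 0.011257 + 0.022952 + 0.003672 + 0.058758 + 0.014689 + 0.014689 = 0.164826
B_D = 1 / 0.164826 = 6.0670
Σp_Aᵢ² = 0.2465² + 0.1674² + 0.0279² + 0.1628² + 0.0140² + 0.2605² + 0.1209² = 0.060762 + 0.028023 + 0.000778 + 0.026504 + 0.000196 + 0.067860 + 0.014617 = 0.198740
B_A = 1 / 0.198740 = 5.0317
Ranking by B (broadest → narrowest): Species D (6.07) > Species A (5.03) > Species C (3.56)

Species D > Species A > Species C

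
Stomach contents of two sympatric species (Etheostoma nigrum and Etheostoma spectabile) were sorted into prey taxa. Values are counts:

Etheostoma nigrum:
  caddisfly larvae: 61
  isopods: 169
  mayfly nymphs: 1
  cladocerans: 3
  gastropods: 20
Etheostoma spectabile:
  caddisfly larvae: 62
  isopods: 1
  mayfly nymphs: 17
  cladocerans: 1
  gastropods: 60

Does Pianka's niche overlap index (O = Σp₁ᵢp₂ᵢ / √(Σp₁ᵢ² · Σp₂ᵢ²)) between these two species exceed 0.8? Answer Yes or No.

No

Proportions for Etheostoma nigrum (n=254): 61/254=0.2402, 169/254=0.6654, 1/254=0.0039, 3/254=0.0118, 20/254=0.0787
Proportions for Etheostoma spectabile (n=141): 62/141=0.4397, 1/141=0.0071, 17/141=0.1206, 1/141=0.0071, 60/141=0.4255
Σ p₁ᵢp₂ᵢ = 0.105616 + 0.004724 + 0.000470 + 0.000084 + 0.033487 = 0.144381
Σp_1ᵢ² = 0.2402² + 0.6654² + 0.0039² + 0.0118² + 0.0787² = 0.057696 + 0.442757 + 0.000015 + 0.000139 + 0.006194 = 0.506801
Σp_2ᵢ² = 0.4397² + 0.0071² + 0.1206² + 0.0071² + 0.4255² = 0.193336 + 0.000050 + 0.014544 + 0.000050 + 0.181050 = 0.389030
O = 0.144381 / √(0.506801 × 0.389030) = 0.144381 / 0.4440279 = 0.3252
O = 0.3252 < 0.8 → No.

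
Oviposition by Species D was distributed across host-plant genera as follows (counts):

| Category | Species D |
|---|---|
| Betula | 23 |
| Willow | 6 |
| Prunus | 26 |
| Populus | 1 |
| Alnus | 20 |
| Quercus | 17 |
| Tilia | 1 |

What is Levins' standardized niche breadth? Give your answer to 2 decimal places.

0.60

Proportions for Species D (n=94): 23/94=0.2447, 6/94=0.0638, 26/94=0.2766, 1/94=0.0106, 20/94=0.2128, 17/94=0.1809, 1/94=0.0106
Σpᵢ² = 0.2447² + 0.0638² + 0.2766² + 0.0106² + 0.2128² + 0.1809² + 0.0106² = 0.059878 + 0.004070 + 0.076508 + 0.000112 + 0.045284 + 0.032725 + 0.000112 = 0.218689
B = 1 / 0.218689 = 4.5727
Bₛ = (B − 1)/(n − 1) = (4.5727 − 1)/(7 − 1) = 3.5727/6 = 0.5955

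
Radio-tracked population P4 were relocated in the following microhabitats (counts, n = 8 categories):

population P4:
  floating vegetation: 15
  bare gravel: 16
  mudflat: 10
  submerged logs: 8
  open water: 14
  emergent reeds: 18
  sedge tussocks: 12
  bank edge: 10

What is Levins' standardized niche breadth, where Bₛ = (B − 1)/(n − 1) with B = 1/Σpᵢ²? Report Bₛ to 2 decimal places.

0.93

Proportions for population P4 (n=103): 15/103=0.1456, 16/103=0.1553, 10/103=0.0971, 8/103=0.0777, 14/103=0.1359, 18/103=0.1748, 12/103=0.1165, 10/103=0.0971
Σpᵢ² = 0.1456² + 0.1553² + 0.0971² + 0.0777² + 0.1359² + 0.1748² + 0.1165² + 0.0971² = 0.021199 + 0.024118 + 0.009428 + 0.006037 + 0.018469 + 0.030555 + 0.013572 + 0.009428 = 0.132806
B = 1 / 0.132806 = 7.5298
Bₛ = (B − 1)/(n − 1) = (7.5298 − 1)/(8 − 1) = 6.5298/7 = 0.9328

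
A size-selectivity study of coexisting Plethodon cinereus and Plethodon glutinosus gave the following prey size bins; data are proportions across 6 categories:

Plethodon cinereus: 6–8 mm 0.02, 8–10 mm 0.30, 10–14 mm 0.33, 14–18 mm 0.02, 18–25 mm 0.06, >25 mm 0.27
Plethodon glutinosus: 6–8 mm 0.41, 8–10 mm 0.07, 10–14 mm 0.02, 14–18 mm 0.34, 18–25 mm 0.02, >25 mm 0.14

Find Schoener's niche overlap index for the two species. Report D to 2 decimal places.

0.29

Σ|p₁ᵢ − p₂ᵢ| = 0.39 + 0.23 + 0.31 + 0.32 + 0.04 + 0.13 = 1.42
D = 1 − ½ × 1.42 = 1 − 0.710 = 0.2900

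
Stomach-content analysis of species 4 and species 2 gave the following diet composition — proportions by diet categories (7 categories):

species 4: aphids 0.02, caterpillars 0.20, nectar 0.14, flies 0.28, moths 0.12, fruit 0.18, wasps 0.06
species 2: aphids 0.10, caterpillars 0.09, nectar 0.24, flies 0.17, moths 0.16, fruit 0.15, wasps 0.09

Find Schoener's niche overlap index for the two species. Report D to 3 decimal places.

Σ|p₁ᵢ − p₂ᵢ| = 0.08 + 0.11 + 0.10 + 0.11 + 0.04 + 0.03 + 0.03 = 0.50
D = 1 − ½ × 0.50 = 1 − 0.250 = 0.75000

0.750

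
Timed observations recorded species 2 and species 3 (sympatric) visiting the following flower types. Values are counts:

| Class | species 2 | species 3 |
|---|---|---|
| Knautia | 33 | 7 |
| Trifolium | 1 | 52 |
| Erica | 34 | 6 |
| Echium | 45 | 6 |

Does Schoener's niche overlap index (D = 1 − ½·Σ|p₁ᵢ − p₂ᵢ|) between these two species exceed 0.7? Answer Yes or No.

Proportions for species 2 (n=113): 33/113=0.2920, 1/113=0.0088, 34/113=0.3009, 45/113=0.3982
Proportions for species 3 (n=71): 7/71=0.0986, 52/71=0.7324, 6/71=0.0845, 6/71=0.0845
Σ|p₁ᵢ − p₂ᵢ| = 0.1934 + 0.7236 + 0.2164 + 0.3137 = 1.4471
D = 1 − ½ × 1.4471 = 1 − 0.72355 = 0.27645
D = 0.27645 < 0.7 → No.

No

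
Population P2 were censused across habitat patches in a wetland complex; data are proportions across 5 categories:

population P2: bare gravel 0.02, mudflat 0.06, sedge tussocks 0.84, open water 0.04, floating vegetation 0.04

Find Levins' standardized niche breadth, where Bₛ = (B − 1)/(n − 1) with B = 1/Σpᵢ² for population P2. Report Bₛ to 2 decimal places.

Σpᵢ² = 0.02² + 0.06² + 0.84² + 0.04² + 0.04² = 0.0004 + 0.0036 + 0.7056 + 0.0016 + 0.0016 = 0.7128
B = 1 / 0.7128 = 1.4029
Bₛ = (B − 1)/(n − 1) = (1.4029 − 1)/(5 − 1) = 0.4029/4 = 0.1007

0.10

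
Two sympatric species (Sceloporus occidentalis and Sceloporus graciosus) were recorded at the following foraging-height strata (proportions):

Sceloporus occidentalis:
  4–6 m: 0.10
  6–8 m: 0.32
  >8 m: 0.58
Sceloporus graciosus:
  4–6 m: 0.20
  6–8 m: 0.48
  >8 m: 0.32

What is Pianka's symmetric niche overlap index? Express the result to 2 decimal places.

Σ p₁ᵢp₂ᵢ = 0.0200 + 0.1536 + 0.1856 = 0.3592
Σp_1ᵢ² = 0.10² + 0.32² + 0.58² = 0.0100 + 0.1024 + 0.3364 = 0.4488
Σp_2ᵢ² = 0.20² + 0.48² + 0.32² = 0.0400 + 0.2304 + 0.1024 = 0.3728
O = 0.3592 / √(0.4488 × 0.3728) = 0.3592 / 0.40904 = 0.8782

0.88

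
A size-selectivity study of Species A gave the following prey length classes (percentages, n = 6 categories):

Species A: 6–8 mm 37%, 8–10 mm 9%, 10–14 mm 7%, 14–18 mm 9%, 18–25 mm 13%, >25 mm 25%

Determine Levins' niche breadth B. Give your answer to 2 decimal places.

Convert percentages to proportions (divide by 100).
Σpᵢ² = 0.37² + 0.09² + 0.07² + 0.09² + 0.13² + 0.25² = 0.1369 + 0.0081 + 0.0049 + 0.0081 + 0.0169 + 0.0625 = 0.2374
B = 1 / 0.2374 = 4.2123

4.21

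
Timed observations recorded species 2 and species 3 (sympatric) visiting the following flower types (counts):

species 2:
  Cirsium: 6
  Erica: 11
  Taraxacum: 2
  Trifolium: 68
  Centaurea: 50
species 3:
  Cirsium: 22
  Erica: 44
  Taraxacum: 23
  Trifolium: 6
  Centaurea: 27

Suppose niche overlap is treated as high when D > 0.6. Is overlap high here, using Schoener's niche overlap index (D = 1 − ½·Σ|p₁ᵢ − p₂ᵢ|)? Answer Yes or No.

Proportions for species 2 (n=137): 6/137=0.0438, 11/137=0.0803, 2/137=0.0146, 68/137=0.4964, 50/137=0.3650
Proportions for species 3 (n=122): 22/122=0.1803, 44/122=0.3607, 23/122=0.1885, 6/122=0.0492, 27/122=0.2213
Σ|p₁ᵢ − p₂ᵢ| = 0.1365 + 0.2804 + 0.1739 + 0.4472 + 0.1437 = 1.1817
D = 1 − ½ × 1.1817 = 1 − 0.59085 = 0.40915
D = 0.40915 < 0.6 → No.

No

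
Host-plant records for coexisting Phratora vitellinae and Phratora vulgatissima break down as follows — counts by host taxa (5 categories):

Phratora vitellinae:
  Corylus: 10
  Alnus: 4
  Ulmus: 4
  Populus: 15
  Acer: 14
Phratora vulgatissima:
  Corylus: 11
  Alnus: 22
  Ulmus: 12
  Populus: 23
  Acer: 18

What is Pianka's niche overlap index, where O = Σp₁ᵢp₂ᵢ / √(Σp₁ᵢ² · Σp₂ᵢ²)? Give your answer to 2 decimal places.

Proportions for Phratora vitellinae (n=47): 10/47=0.2128, 4/47=0.0851, 4/47=0.0851, 15/47=0.3191, 14/47=0.2979
Proportions for Phratora vulgatissima (n=86): 11/86=0.1279, 22/86=0.2558, 12/86=0.1395, 23/86=0.2674, 18/86=0.2093
Σ p₁ᵢp₂ᵢ = 0.027217 + 0.021769 + 0.011871 + 0.085327 + 0.062350 = 0.208534
Σp_1ᵢ² = 0.2128² + 0.0851² + 0.0851² + 0.3191² + 0.2979² = 0.045284 + 0.007242 + 0.007242 + 0.101825 + 0.088744 = 0.250337
Σp_2ᵢ² = 0.1279² + 0.2558² + 0.1395² + 0.2674² + 0.2093² = 0.016358 + 0.065434 + 0.019460 + 0.071503 + 0.043806 = 0.216561
O = 0.208534 / √(0.250337 × 0.216561) = 0.208534 / 0.2328373 = 0.8956

0.90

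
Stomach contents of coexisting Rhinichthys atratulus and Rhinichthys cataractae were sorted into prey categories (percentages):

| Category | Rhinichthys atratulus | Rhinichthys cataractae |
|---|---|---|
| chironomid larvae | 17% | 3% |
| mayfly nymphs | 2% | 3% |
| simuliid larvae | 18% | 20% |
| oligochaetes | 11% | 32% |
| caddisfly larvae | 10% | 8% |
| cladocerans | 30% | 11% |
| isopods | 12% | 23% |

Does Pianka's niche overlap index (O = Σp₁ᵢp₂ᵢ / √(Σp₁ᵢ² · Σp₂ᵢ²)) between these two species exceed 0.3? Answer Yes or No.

Convert percentages to proportions (divide by 100).
Σ p₁ᵢp₂ᵢ = 0.0051 + 0.0006 + 0.0360 + 0.0352 + 0.0080 + 0.0330 + 0.0276 = 0.1455
Σp_1ᵢ² = 0.17² + 0.02² + 0.18² + 0.11² + 0.10² + 0.30² + 0.12² = 0.0289 + 0.0004 + 0.0324 + 0.0121 + 0.0100 + 0.0900 + 0.0144 = 0.1882
Σp_2ᵢ² = 0.03² + 0.03² + 0.20² + 0.32² + 0.08² + 0.11² + 0.23² = 0.0009 + 0.0009 + 0.0400 + 0.1024 + 0.0064 + 0.0121 + 0.0529 = 0.2156
O = 0.1455 / √(0.1882 × 0.2156) = 0.1455 / 0.20143 = 0.7223
O = 0.7223 > 0.3 → Yes.

Yes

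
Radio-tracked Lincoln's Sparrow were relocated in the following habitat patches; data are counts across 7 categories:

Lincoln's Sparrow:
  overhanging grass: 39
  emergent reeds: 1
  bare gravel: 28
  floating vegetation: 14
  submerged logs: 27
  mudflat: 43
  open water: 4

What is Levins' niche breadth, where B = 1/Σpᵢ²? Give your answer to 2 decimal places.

4.78

Proportions for Lincoln's Sparrow (n=156): 39/156=0.2500, 1/156=0.0064, 28/156=0.1795, 14/156=0.0897, 27/156=0.1731, 43/156=0.2756, 4/156=0.0256
Σpᵢ² = 0.2500² + 0.0064² + 0.1795² + 0.0897² + 0.1731² + 0.2756² + 0.0256² = 0.062500 + 0.000041 + 0.032220 + 0.008046 + 0.029964 + 0.075955 + 0.000655 = 0.209381
B = 1 / 0.209381 = 4.7760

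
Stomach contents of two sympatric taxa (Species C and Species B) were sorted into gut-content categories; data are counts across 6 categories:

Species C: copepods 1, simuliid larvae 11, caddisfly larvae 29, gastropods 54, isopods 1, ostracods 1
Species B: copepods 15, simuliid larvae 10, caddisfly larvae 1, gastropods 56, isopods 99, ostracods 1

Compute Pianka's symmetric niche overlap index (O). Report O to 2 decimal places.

Proportions for Species C (n=97): 1/97=0.0103, 11/97=0.1134, 29/97=0.2990, 54/97=0.5567, 1/97=0.0103, 1/97=0.0103
Proportions for Species B (n=182): 15/182=0.0824, 10/182=0.0549, 1/182=0.0055, 56/182=0.3077, 99/182=0.5440, 1/182=0.0055
Σ p₁ᵢp₂ᵢ = 0.000849 + 0.006226 + 0.001645 + 0.171297 + 0.005603 + 0.000057 = 0.185677
Σp_1ᵢ² = 0.0103² + 0.1134² + 0.2990² + 0.5567² + 0.0103² + 0.0103² = 0.000106 + 0.012860 + 0.089401 + 0.309915 + 0.000106 + 0.000106 = 0.412494
Σp_2ᵢ² = 0.0824² + 0.0549² + 0.0055² + 0.3077² + 0.5440² + 0.0055² = 0.006790 + 0.003014 + 0.000030 + 0.094679 + 0.295936 + 0.000030 = 0.400479
O = 0.185677 / √(0.412494 × 0.400479) = 0.185677 / 0.4064421 = 0.4568

0.46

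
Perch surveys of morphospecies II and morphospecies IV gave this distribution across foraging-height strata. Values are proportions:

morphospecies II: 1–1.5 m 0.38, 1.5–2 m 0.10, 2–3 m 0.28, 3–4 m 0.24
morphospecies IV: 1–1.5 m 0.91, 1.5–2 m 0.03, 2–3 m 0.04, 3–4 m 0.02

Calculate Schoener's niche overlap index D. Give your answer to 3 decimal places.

0.470

Σ|p₁ᵢ − p₂ᵢ| = 0.53 + 0.07 + 0.24 + 0.22 = 1.06
D = 1 − ½ × 1.06 = 1 − 0.530 = 0.47000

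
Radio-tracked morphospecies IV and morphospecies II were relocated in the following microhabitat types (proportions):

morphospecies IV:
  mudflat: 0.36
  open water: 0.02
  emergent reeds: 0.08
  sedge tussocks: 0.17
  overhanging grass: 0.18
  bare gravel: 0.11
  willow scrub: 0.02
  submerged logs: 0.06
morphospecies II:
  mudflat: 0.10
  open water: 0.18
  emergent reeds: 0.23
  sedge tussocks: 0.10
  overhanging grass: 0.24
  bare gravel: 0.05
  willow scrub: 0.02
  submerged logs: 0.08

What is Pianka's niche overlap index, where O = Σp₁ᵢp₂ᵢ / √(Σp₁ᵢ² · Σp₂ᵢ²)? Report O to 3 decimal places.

Σ p₁ᵢp₂ᵢ = 0.0360 + 0.0036 + 0.0184 + 0.0170 + 0.0432 + 0.0055 + 0.0004 + 0.0048 = 0.1289
Σp_1ᵢ² = 0.36² + 0.02² + 0.08² + 0.17² + 0.18² + 0.11² + 0.02² + 0.06² = 0.1296 + 0.0004 + 0.0064 + 0.0289 + 0.0324 + 0.0121 + 0.0004 + 0.0036 = 0.2138
Σp_2ᵢ² = 0.10² + 0.18² + 0.23² + 0.10² + 0.24² + 0.05² + 0.02² + 0.08² = 0.0100 + 0.0324 + 0.0529 + 0.0100 + 0.0576 + 0.0025 + 0.0004 + 0.0064 = 0.1722
O = 0.1289 / √(0.2138 × 0.1722) = 0.1289 / 0.191876 = 0.67179

0.672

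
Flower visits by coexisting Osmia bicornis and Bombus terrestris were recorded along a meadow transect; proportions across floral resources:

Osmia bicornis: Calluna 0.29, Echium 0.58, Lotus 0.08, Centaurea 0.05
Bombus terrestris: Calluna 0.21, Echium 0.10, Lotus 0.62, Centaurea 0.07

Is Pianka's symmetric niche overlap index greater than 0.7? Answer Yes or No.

Σ p₁ᵢp₂ᵢ = 0.0609 + 0.0580 + 0.0496 + 0.0035 = 0.1720
Σp_1ᵢ² = 0.29² + 0.58² + 0.08² + 0.05² = 0.0841 + 0.3364 + 0.0064 + 0.0025 = 0.4294
Σp_2ᵢ² = 0.21² + 0.10² + 0.62² + 0.07² = 0.0441 + 0.0100 + 0.3844 + 0.0049 = 0.4434
O = 0.1720 / √(0.4294 × 0.4434) = 0.1720 / 0.43634 = 0.3942
O = 0.3942 < 0.7 → No.

No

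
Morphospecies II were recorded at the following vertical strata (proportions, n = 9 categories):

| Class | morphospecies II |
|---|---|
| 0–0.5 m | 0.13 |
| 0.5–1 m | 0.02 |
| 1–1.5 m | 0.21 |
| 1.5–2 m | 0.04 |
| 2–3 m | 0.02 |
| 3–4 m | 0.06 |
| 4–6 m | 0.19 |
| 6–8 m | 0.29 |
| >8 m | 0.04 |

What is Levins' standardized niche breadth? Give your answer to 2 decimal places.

0.54

Σpᵢ² = 0.13² + 0.02² + 0.21² + 0.04² + 0.02² + 0.06² + 0.19² + 0.29² + 0.04² = 0.0169 + 0.0004 + 0.0441 + 0.0016 + 0.0004 + 0.0036 + 0.0361 + 0.0841 + 0.0016 = 0.1888
B = 1 / 0.1888 = 5.2966
Bₛ = (B − 1)/(n − 1) = (5.2966 − 1)/(9 − 1) = 4.2966/8 = 0.5371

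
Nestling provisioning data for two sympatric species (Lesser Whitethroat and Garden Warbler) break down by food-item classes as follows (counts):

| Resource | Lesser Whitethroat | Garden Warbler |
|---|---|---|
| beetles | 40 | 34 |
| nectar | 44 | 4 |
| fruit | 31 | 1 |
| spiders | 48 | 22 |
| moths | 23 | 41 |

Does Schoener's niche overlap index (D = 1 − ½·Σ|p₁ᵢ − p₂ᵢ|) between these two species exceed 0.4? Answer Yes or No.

Proportions for Lesser Whitethroat (n=186): 40/186=0.2151, 44/186=0.2366, 31/186=0.1667, 48/186=0.2581, 23/186=0.1237
Proportions for Garden Warbler (n=102): 34/102=0.3333, 4/102=0.0392, 1/102=0.0098, 22/102=0.2157, 41/102=0.4020
Σ|p₁ᵢ − p₂ᵢ| = 0.1182 + 0.1974 + 0.1569 + 0.0424 + 0.2783 = 0.7932
D = 1 − ½ × 0.7932 = 1 − 0.39660 = 0.60340
D = 0.60340 > 0.4 → Yes.

Yes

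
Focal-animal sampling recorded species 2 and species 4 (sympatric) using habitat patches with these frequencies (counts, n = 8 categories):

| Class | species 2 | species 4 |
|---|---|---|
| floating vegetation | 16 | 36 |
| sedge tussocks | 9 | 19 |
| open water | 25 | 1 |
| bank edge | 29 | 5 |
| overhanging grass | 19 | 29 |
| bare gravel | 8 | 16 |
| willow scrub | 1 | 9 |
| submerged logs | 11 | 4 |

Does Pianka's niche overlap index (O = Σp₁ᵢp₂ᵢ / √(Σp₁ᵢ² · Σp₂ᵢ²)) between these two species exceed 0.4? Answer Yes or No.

Proportions for species 2 (n=118): 16/118=0.1356, 9/118=0.0763, 25/118=0.2119, 29/118=0.2458, 19/118=0.1610, 8/118=0.0678, 1/118=0.0085, 11/118=0.0932
Proportions for species 4 (n=119): 36/119=0.3025, 19/119=0.1597, 1/119=0.0084, 5/119=0.0420, 29/119=0.2437, 16/119=0.1345, 9/119=0.0756, 4/119=0.0336
Σ p₁ᵢp₂ᵢ = 0.041019 + 0.012185 + 0.001780 + 0.010324 + 0.039236 + 0.009119 + 0.000643 + 0.003132 = 0.117438
Σp_1ᵢ² = 0.1356² + 0.0763² + 0.2119² + 0.2458² + 0.1610² + 0.0678² + 0.0085² + 0.0932² = 0.018387 + 0.005822 + 0.044902 + 0.060418 + 0.025921 + 0.004597 + 0.000072 + 0.008686 = 0.168805
Σp_2ᵢ² = 0.3025² + 0.1597² + 0.0084² + 0.0420² + 0.2437² + 0.1345² + 0.0756² + 0.0336² = 0.091506 + 0.025504 + 0.000071 + 0.001764 + 0.059390 + 0.018090 + 0.005715 + 0.001129 = 0.203169
O = 0.117438 / √(0.168805 × 0.203169) = 0.117438 / 0.1851916 = 0.6341
O = 0.6341 > 0.4 → Yes.

Yes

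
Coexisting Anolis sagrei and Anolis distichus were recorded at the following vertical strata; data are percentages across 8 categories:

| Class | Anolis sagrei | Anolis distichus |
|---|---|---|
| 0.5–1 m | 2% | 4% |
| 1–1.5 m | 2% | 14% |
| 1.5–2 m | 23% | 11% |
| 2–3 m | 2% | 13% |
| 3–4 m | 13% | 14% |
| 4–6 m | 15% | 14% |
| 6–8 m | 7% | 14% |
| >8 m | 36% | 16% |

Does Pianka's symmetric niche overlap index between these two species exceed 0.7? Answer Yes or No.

Convert percentages to proportions (divide by 100).
Σ p₁ᵢp₂ᵢ = 0.0008 + 0.0028 + 0.0253 + 0.0026 + 0.0182 + 0.0210 + 0.0098 + 0.0576 = 0.1381
Σp_1ᵢ² = 0.02² + 0.02² + 0.23² + 0.02² + 0.13² + 0.15² + 0.07² + 0.36² = 0.0004 + 0.0004 + 0.0529 + 0.0004 + 0.0169 + 0.0225 + 0.0049 + 0.1296 = 0.2280
Σp_2ᵢ² = 0.04² + 0.14² + 0.11² + 0.13² + 0.14² + 0.14² + 0.14² + 0.16² = 0.0016 + 0.0196 + 0.0121 + 0.0169 + 0.0196 + 0.0196 + 0.0196 + 0.0256 = 0.1346
O = 0.1381 / √(0.2280 × 0.1346) = 0.1381 / 0.17518 = 0.7883
O = 0.7883 > 0.7 → Yes.

Yes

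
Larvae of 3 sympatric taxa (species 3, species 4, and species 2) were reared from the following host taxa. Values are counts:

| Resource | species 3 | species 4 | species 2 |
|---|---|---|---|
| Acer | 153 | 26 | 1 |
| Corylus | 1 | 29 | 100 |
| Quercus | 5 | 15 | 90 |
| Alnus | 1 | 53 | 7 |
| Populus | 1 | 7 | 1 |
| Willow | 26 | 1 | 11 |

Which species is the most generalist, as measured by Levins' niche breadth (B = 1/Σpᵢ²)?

species 4

Proportions for species 3 (n=187): 153/187=0.8182, 1/187=0.0053, 5/187=0.0267, 1/187=0.0053, 1/187=0.0053, 26/187=0.1390
Proportions for species 4 (n=131): 26/131=0.1985, 29/131=0.2214, 15/131=0.1145, 53/131=0.4046, 7/131=0.0534, 1/131=0.0076
Proportions for species 2 (n=210): 1/210=0.0048, 100/210=0.4762, 90/210=0.4286, 7/210=0.0333, 1/210=0.0048, 11/210=0.0524
Σp_3ᵢ² = 0.8182² + 0.0053² + 0.0267² + 0.0053² + 0.0053² + 0.1390² = 0.669451 + 0.000028 + 0.000713 + 0.000028 + 0.000028 + 0.019321 = 0.689569
B_3 = 1 / 0.689569 = 1.4502
Σp_4ᵢ² = 0.1985² + 0.2214² + 0.1145² + 0.4046² + 0.0534² + 0.0076² = 0.039402 + 0.049018 + 0.013110 + 0.163701 + 0.002852 + 0.000058 = 0.268141
B_4 = 1 / 0.268141 = 3.7294
Σp_2ᵢ² = 0.0048² + 0.4762² + 0.4286² + 0.0333² + 0.0048² + 0.0524² = 0.000023 + 0.226766 + 0.183698 + 0.001109 + 0.000023 + 0.002746 = 0.414365
B_2 = 1 / 0.414365 = 2.4133
Highest B → broadest niche (most generalist): species 4 (B = 3.73).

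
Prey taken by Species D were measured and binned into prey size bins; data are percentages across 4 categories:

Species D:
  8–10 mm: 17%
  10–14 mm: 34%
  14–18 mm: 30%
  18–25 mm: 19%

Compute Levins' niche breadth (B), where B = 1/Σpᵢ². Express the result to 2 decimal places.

3.70

Convert percentages to proportions (divide by 100).
Σpᵢ² = 0.17² + 0.34² + 0.30² + 0.19² = 0.0289 + 0.1156 + 0.0900 + 0.0361 = 0.2706
B = 1 / 0.2706 = 3.6955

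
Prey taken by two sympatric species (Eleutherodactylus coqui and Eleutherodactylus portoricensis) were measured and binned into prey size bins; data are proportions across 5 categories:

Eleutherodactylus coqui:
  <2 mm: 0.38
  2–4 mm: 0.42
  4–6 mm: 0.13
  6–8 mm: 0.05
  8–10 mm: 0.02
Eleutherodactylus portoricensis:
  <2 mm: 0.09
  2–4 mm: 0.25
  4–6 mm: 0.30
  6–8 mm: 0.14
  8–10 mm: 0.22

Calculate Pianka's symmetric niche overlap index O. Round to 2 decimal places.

0.68

Σ p₁ᵢp₂ᵢ = 0.0342 + 0.1050 + 0.0390 + 0.0070 + 0.0044 = 0.1896
Σp_1ᵢ² = 0.38² + 0.42² + 0.13² + 0.05² + 0.02² = 0.1444 + 0.1764 + 0.0169 + 0.0025 + 0.0004 = 0.3406
Σp_2ᵢ² = 0.09² + 0.25² + 0.30² + 0.14² + 0.22² = 0.0081 + 0.0625 + 0.0900 + 0.0196 + 0.0484 = 0.2286
O = 0.1896 / √(0.3406 × 0.2286) = 0.1896 / 0.27904 = 0.6795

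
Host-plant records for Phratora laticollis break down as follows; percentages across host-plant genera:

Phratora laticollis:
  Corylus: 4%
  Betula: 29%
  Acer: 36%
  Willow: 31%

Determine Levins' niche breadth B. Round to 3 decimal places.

Convert percentages to proportions (divide by 100).
Σpᵢ² = 0.04² + 0.29² + 0.36² + 0.31² = 0.0016 + 0.0841 + 0.1296 + 0.0961 = 0.3114
B = 1 / 0.3114 = 3.21130

3.211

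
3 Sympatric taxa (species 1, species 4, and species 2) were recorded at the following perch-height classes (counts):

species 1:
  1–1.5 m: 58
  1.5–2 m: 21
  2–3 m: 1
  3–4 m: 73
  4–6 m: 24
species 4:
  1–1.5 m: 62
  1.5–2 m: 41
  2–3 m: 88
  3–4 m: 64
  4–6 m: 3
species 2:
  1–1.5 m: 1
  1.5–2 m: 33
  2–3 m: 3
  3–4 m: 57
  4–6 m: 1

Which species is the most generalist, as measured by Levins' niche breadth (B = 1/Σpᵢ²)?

Proportions for species 1 (n=177): 58/177=0.3277, 21/177=0.1186, 1/177=0.0056, 73/177=0.4124, 24/177=0.1356
Proportions for species 4 (n=258): 62/258=0.2403, 41/258=0.1589, 88/258=0.3411, 64/258=0.2481, 3/258=0.0116
Proportions for species 2 (n=95): 1/95=0.0105, 33/95=0.3474, 3/95=0.0316, 57/95=0.6000, 1/95=0.0105
Σp_1ᵢ² = 0.3277² + 0.1186² + 0.0056² + 0.4124² + 0.1356² = 0.107387 + 0.014066 + 0.000031 + 0.170074 + 0.018387 = 0.309945
B_1 = 1 / 0.309945 = 3.2264
Σp_4ᵢ² = 0.2403² + 0.1589² + 0.3411² + 0.2481² + 0.0116² = 0.057744 + 0.025249 + 0.116349 + 0.061554 + 0.000135 = 0.261031
B_4 = 1 / 0.261031 = 3.8310
Σp_2ᵢ² = 0.0105² + 0.3474² + 0.0316² + 0.6000² + 0.0105² = 0.000110 + 0.120687 + 0.000999 + 0.360000 + 0.000110 = 0.481906
B_2 = 1 / 0.481906 = 2.0751
Highest B → broadest niche (most generalist): species 4 (B = 3.83).

species 4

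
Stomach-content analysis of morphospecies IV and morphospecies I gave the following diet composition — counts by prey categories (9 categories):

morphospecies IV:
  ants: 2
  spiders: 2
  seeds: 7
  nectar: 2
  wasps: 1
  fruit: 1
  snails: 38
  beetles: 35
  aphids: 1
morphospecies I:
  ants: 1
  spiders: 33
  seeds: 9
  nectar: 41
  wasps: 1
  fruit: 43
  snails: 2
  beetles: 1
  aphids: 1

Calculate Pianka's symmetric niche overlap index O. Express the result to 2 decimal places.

Proportions for morphospecies IV (n=89): 2/89=0.0225, 2/89=0.0225, 7/89=0.0787, 2/89=0.0225, 1/89=0.0112, 1/89=0.0112, 38/89=0.4270, 35/89=0.3933, 1/89=0.0112
Proportions for morphospecies I (n=132): 1/132=0.0076, 33/132=0.2500, 9/132=0.0682, 41/132=0.3106, 1/132=0.0076, 43/132=0.3258, 2/132=0.0152, 1/132=0.0076, 1/132=0.0076
Σ p₁ᵢp₂ᵢ = 0.000171 + 0.005625 + 0.005367 + 0.006989 + 0.000085 + 0.003649 + 0.006490 + 0.002989 + 0.000085 = 0.031450
Σp_1ᵢ² = 0.0225² + 0.0225² + 0.0787² + 0.0225² + 0.0112² + 0.0112² + 0.4270² + 0.3933² + 0.0112² = 0.000506 + 0.000506 + 0.006194 + 0.000506 + 0.000125 + 0.000125 + 0.182329 + 0.154685 + 0.000125 = 0.345101
Σp_2ᵢ² = 0.0076² + 0.2500² + 0.0682² + 0.3106² + 0.0076² + 0.3258² + 0.0152² + 0.0076² + 0.0076² = 0.000058 + 0.062500 + 0.004651 + 0.096472 + 0.000058 + 0.106146 + 0.000231 + 0.000058 + 0.000058 = 0.270232
O = 0.031450 / √(0.345101 × 0.270232) = 0.031450 / 0.3053806 = 0.1030

0.10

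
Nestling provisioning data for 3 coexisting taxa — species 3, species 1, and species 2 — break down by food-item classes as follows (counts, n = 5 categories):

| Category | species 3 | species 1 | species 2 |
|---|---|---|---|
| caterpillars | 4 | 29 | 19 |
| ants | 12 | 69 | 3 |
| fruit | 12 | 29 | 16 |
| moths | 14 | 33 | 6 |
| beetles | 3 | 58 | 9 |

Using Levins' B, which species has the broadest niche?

Proportions for species 3 (n=45): 4/45=0.0889, 12/45=0.2667, 12/45=0.2667, 14/45=0.3111, 3/45=0.0667
Proportions for species 1 (n=218): 29/218=0.1330, 69/218=0.3165, 29/218=0.1330, 33/218=0.1514, 58/218=0.2661
Proportions for species 2 (n=53): 19/53=0.3585, 3/53=0.0566, 16/53=0.3019, 6/53=0.1132, 9/53=0.1698
Σp_3ᵢ² = 0.0889² + 0.2667² + 0.2667² + 0.3111² + 0.0667² = 0.007903 + 0.071129 + 0.071129 + 0.096783 + 0.004449 = 0.251393
B_3 = 1 / 0.251393 = 3.9778
Σp_1ᵢ² = 0.1330² + 0.3165² + 0.1330² + 0.1514² + 0.2661² = 0.017689 + 0.100172 + 0.017689 + 0.022922 + 0.070809 = 0.229281
B_1 = 1 / 0.229281 = 4.3615
Σp_2ᵢ² = 0.3585² + 0.0566² + 0.3019² + 0.1132² + 0.1698² = 0.128522 + 0.003204 + 0.091144 + 0.012814 + 0.028832 = 0.264516
B_2 = 1 / 0.264516 = 3.7805
Highest B → broadest niche (most generalist): species 1 (B = 4.36).

species 1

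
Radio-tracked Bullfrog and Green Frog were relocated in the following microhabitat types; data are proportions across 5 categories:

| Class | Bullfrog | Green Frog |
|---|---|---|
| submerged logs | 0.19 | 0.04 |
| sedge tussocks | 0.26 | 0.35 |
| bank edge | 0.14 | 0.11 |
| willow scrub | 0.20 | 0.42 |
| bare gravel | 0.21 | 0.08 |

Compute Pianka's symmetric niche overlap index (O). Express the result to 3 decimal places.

Σ p₁ᵢp₂ᵢ = 0.0076 + 0.0910 + 0.0154 + 0.0840 + 0.0168 = 0.2148
Σp_1ᵢ² = 0.19² + 0.26² + 0.14² + 0.20² + 0.21² = 0.0361 + 0.0676 + 0.0196 + 0.0400 + 0.0441 = 0.2074
Σp_2ᵢ² = 0.04² + 0.35² + 0.11² + 0.42² + 0.08² = 0.0016 + 0.1225 + 0.0121 + 0.1764 + 0.0064 = 0.3190
O = 0.2148 / √(0.2074 × 0.3190) = 0.2148 / 0.257217 = 0.83509

0.835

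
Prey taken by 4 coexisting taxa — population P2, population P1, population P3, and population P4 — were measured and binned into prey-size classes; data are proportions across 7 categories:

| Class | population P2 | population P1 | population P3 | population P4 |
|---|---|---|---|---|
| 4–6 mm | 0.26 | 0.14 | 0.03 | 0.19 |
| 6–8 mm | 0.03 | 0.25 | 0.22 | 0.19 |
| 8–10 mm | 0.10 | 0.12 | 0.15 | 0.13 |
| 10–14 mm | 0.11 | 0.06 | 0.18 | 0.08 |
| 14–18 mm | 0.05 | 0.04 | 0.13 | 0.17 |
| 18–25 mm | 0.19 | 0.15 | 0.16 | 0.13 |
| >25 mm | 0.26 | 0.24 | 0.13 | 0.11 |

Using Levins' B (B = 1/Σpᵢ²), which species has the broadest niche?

Σp_P2ᵢ² = 0.26² + 0.03² + 0.10² + 0.11² + 0.05² + 0.19² + 0.26² = 0.0676 + 0.0009 + 0.0100 + 0.0121 + 0.0025 + 0.0361 + 0.0676 = 0.1968
B_P2 = 1 / 0.1968 = 5.0813
Σp_P1ᵢ² = 0.14² + 0.25² + 0.12² + 0.06² + 0.04² + 0.15² + 0.24² = 0.0196 + 0.0625 + 0.0144 + 0.0036 + 0.0016 + 0.0225 + 0.0576 = 0.1818
B_P1 = 1 / 0.1818 = 5.5006
Σp_P3ᵢ² = 0.03² + 0.22² + 0.15² + 0.18² + 0.13² + 0.16² + 0.13² = 0.0009 + 0.0484 + 0.0225 + 0.0324 + 0.0169 + 0.0256 + 0.0169 = 0.1636
B_P3 = 1 / 0.1636 = 6.1125
Σp_P4ᵢ² = 0.19² + 0.19² + 0.13² + 0.08² + 0.17² + 0.13² + 0.11² = 0.0361 + 0.0361 + 0.0169 + 0.0064 + 0.0289 + 0.0169 + 0.0121 = 0.1534
B_P4 = 1 / 0.1534 = 6.5189
Highest B → broadest niche (most generalist): population P4 (B = 6.52).

population P4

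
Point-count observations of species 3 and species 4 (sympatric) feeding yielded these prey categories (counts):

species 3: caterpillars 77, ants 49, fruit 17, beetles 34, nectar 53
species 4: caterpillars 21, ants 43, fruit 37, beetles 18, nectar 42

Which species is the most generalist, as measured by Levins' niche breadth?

Proportions for species 3 (n=230): 77/230=0.3348, 49/230=0.2130, 17/230=0.0739, 34/230=0.1478, 53/230=0.2304
Proportions for species 4 (n=161): 21/161=0.1304, 43/161=0.2671, 37/161=0.2298, 18/161=0.1118, 42/161=0.2609
Σp_3ᵢ² = 0.3348² + 0.2130² + 0.0739² + 0.1478² + 0.2304² = 0.112091 + 0.045369 + 0.005461 + 0.021845 + 0.053084 = 0.237850
B_3 = 1 / 0.237850 = 4.2043
Σp_4ᵢ² = 0.1304² + 0.2671² + 0.2298² + 0.1118² + 0.2609² = 0.017004 + 0.071342 + 0.052808 + 0.012499 + 0.068069 = 0.221722
B_4 = 1 / 0.221722 = 4.5102
Highest B → broadest niche (most generalist): species 4 (B = 4.51).

species 4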